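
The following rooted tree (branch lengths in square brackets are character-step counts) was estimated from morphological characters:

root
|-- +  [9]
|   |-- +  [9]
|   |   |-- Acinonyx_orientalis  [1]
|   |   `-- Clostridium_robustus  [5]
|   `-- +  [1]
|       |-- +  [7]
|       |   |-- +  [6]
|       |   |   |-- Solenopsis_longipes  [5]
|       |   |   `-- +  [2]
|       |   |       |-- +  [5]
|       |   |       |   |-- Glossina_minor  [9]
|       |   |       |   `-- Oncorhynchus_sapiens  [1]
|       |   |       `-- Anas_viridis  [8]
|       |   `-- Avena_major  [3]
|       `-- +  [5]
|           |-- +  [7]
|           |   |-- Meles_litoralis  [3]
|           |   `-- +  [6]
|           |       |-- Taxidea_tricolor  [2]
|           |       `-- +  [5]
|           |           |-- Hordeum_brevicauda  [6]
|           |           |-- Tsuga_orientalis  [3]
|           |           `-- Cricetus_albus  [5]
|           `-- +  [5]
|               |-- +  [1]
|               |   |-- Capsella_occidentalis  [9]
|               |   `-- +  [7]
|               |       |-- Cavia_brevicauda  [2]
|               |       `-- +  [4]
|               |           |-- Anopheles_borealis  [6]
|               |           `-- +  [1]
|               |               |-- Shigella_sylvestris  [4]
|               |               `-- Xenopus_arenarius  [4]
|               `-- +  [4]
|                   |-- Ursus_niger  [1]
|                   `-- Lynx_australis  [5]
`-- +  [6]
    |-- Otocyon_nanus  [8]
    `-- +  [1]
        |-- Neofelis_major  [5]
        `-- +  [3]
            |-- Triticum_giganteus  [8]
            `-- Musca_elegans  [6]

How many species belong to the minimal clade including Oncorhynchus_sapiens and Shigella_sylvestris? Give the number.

17

The MRCA of Oncorhynchus_sapiens and Shigella_sylvestris is the node subtending (((Solenopsis_longipes,((Glossina_minor,Oncorhynchus_sapiens),Anas_viridis)),Avena_major),((Meles_litoralis,(Taxidea_tricolor,(Hordeum_brevicauda,Tsuga_orientalis,Cricetus_albus))),((Capsella_occidentalis,(Cavia_brevicauda,(Anopheles_borealis,(Shigella_sylvestris,Xenopus_arenarius)))),(Ursus_niger,Lynx_australis)))).
That clade contains 17 terminal taxa: Anas_viridis, Anopheles_borealis, Avena_major, Capsella_occidentalis, Cavia_brevicauda, Cricetus_albus, Glossina_minor, Hordeum_brevicauda, Lynx_australis, Meles_litoralis, Oncorhynchus_sapiens, Shigella_sylvestris, Solenopsis_longipes, Taxidea_tricolor, Tsuga_orientalis, Ursus_niger, Xenopus_arenarius.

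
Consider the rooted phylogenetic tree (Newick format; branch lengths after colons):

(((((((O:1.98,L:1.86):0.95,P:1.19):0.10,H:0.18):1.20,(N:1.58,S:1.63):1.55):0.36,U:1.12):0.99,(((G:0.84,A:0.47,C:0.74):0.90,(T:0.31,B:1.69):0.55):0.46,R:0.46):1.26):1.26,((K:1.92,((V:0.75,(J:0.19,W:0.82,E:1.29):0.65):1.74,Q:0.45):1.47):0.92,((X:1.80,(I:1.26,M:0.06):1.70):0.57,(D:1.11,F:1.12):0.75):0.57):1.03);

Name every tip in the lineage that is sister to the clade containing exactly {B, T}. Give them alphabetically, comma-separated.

The clade containing exactly {B, T} attaches to the tree at the node subtending ((G,A,C),(T,B)).
The other lineage descending from that same node — the sister group — is (G,A,C); its 3 tips in alphabetical order are the answer.

A, C, G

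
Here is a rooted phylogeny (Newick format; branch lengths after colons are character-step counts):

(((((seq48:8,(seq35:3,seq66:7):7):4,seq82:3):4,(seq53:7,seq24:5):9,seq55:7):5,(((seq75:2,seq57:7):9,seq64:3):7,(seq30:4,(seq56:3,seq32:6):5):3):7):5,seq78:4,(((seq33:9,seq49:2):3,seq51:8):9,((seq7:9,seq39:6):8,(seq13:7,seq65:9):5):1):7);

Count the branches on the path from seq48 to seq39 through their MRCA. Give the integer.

9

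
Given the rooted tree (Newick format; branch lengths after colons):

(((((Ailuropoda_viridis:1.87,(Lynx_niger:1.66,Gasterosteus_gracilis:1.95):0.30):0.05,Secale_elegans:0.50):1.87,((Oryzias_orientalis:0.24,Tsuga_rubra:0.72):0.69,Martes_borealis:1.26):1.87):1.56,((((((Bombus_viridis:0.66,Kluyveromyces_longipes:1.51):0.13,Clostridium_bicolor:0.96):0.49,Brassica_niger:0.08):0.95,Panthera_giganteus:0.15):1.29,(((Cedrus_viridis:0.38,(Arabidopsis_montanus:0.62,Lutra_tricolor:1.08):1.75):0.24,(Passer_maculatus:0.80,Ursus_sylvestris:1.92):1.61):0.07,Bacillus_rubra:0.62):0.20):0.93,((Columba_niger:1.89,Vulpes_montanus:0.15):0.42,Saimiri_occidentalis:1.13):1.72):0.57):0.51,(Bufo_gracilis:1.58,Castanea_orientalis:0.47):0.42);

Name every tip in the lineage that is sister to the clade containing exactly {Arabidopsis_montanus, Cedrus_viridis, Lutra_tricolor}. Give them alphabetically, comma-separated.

Passer_maculatus, Ursus_sylvestris

The clade containing exactly {Arabidopsis_montanus, Cedrus_viridis, Lutra_tricolor} attaches to the tree at the node subtending ((Cedrus_viridis,(Arabidopsis_montanus,Lutra_tricolor)),(Passer_maculatus,Ursus_sylvestris)).
The other lineage descending from that same node — the sister group — is (Passer_maculatus,Ursus_sylvestris); its 2 tips in alphabetical order are the answer.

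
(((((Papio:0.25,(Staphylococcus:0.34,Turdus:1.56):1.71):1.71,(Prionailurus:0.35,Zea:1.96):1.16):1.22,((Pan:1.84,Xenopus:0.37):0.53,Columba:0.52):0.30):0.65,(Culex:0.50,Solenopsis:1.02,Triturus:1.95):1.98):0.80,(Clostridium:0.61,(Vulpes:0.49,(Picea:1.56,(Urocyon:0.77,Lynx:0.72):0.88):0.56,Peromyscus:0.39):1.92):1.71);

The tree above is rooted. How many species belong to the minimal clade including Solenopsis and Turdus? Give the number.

The MRCA of Solenopsis and Turdus is the node subtending ((((Papio,(Staphylococcus,Turdus)),(Prionailurus,Zea)),((Pan,Xenopus),Columba)),(Culex,Solenopsis,Triturus)).
That clade contains 11 terminal taxa: Columba, Culex, Pan, Papio, Prionailurus, Solenopsis, Staphylococcus, Triturus, Turdus, Xenopus, Zea.

11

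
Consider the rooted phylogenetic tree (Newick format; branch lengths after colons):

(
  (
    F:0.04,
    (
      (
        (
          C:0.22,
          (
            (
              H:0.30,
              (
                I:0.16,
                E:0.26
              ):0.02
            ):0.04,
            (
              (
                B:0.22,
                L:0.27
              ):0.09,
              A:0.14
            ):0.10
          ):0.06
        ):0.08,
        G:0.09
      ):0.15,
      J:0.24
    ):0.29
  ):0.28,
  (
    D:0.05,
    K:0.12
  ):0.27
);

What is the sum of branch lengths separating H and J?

The path runs H → … → MRCA → … → J; the MRCA is the node subtending (((C,((H,(I,E)),((B,L),A))),G),J).
Branch lengths along that path: 0.30 + 0.04 + 0.06 + 0.08 + 0.15 + 0.24 = 0.87.

0.87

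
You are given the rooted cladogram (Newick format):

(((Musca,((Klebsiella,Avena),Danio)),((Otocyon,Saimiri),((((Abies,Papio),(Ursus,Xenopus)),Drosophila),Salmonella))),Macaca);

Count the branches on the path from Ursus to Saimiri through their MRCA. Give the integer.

7

The MRCA of Ursus and Saimiri is the node subtending ((Otocyon,Saimiri),((((Abies,Papio),(Ursus,Xenopus)),Drosophila),Salmonella)).
From Ursus up to that node: 5 branches. From Saimiri up to the same node: 2 branches. Total: 5 + 2 = 7.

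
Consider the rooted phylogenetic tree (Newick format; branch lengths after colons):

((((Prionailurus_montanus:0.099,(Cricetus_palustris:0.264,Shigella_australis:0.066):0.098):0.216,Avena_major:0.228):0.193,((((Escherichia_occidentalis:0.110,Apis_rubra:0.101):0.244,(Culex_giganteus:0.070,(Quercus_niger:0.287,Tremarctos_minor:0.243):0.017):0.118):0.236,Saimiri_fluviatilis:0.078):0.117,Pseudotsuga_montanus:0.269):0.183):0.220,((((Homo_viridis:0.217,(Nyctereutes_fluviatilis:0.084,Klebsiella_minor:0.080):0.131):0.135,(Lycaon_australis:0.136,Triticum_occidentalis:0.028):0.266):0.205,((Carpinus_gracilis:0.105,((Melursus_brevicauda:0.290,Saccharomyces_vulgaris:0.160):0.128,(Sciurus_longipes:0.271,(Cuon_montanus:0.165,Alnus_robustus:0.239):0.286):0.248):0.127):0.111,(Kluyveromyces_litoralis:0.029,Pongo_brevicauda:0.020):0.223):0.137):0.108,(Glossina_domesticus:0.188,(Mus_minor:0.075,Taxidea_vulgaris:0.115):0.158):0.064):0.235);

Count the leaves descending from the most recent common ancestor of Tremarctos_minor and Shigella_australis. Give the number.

The MRCA of Tremarctos_minor and Shigella_australis is the node subtending (((Prionailurus_montanus,(Cricetus_palustris,Shigella_australis)),Avena_major),((((Escherichia_occidentalis,Apis_rubra),(Culex_giganteus,(Quercus_niger,Tremarctos_minor))),Saimiri_fluviatilis),Pseudotsuga_montanus)).
That clade contains 11 terminal taxa: Apis_rubra, Avena_major, Cricetus_palustris, Culex_giganteus, Escherichia_occidentalis, Prionailurus_montanus, Pseudotsuga_montanus, Quercus_niger, Saimiri_fluviatilis, Shigella_australis, Tremarctos_minor.

11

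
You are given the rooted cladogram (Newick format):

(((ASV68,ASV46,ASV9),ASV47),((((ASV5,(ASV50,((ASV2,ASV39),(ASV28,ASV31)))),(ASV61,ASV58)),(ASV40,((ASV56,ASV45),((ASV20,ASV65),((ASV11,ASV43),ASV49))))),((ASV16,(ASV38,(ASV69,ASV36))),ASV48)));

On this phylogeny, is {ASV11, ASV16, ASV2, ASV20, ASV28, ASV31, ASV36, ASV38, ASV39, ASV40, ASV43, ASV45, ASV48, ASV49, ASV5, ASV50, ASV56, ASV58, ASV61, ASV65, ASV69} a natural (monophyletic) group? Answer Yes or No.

The most recent common ancestor of these taxa subtends ((((ASV5,(ASV50,((ASV2,ASV39),(ASV28,ASV31)))),(ASV61,ASV58)),(ASV40,((ASV56,ASV45),((ASV20,ASV65),((ASV11,ASV43),ASV49))))),((ASV16,(ASV38,(ASV69,ASV36))),ASV48)).
That clade has exactly 21 tips — every listed taxon and nothing else — so the group is monophyletic.

Yes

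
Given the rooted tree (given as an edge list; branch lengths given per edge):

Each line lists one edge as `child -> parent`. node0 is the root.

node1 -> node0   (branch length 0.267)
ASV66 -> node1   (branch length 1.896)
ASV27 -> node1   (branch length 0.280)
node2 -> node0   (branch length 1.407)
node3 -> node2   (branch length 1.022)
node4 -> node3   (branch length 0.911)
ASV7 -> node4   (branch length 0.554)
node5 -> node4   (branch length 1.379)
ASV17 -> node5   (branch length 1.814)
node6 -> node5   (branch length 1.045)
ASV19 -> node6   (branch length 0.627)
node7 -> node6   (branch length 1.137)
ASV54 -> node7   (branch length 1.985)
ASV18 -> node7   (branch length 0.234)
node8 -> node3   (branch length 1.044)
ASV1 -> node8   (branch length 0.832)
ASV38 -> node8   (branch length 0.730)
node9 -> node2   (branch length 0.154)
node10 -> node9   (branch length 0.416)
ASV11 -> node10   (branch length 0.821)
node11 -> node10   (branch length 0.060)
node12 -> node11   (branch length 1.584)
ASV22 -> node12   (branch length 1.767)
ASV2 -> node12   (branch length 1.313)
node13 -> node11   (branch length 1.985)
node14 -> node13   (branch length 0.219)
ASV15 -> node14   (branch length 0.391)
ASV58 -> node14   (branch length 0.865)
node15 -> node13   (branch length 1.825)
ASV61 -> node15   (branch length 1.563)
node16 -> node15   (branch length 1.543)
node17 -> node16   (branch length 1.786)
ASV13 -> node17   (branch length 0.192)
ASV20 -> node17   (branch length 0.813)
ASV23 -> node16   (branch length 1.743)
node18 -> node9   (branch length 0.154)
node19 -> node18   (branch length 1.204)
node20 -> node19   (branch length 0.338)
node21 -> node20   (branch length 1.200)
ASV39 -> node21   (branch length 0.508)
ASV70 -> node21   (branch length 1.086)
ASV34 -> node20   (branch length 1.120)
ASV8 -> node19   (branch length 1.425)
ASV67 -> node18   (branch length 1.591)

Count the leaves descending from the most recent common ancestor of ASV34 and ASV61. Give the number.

14

The MRCA of ASV34 and ASV61 is the node subtending ((ASV11,((ASV22,ASV2),((ASV15,ASV58),(ASV61,((ASV13,ASV20),ASV23))))),((((ASV39,ASV70),ASV34),ASV8),ASV67)).
That clade contains 14 terminal taxa: ASV11, ASV13, ASV15, ASV2, ASV20, ASV22, ASV23, ASV34, ASV39, ASV58, ASV61, ASV67, ASV70, ASV8.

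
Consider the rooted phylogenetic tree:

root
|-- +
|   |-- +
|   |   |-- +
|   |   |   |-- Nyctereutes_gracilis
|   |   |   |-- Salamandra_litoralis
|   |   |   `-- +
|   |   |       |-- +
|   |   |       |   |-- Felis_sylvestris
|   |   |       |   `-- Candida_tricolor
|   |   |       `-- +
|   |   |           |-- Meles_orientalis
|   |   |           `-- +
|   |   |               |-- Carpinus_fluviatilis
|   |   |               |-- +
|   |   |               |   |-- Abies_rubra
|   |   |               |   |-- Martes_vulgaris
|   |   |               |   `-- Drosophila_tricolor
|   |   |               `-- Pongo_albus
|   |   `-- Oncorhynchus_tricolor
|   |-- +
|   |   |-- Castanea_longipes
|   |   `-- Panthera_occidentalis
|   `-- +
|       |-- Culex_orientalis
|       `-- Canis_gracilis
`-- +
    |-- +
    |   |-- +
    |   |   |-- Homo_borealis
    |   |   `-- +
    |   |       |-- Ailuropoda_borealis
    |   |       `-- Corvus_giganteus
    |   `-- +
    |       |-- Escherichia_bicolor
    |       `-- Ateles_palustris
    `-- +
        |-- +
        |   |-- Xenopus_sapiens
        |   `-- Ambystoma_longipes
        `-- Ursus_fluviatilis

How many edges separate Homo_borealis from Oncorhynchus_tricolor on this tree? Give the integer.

7

The MRCA of Homo_borealis and Oncorhynchus_tricolor is the root of the tree.
From Homo_borealis up to that node: 4 branches. From Oncorhynchus_tricolor up to the same node: 3 branches. Total: 4 + 3 = 7.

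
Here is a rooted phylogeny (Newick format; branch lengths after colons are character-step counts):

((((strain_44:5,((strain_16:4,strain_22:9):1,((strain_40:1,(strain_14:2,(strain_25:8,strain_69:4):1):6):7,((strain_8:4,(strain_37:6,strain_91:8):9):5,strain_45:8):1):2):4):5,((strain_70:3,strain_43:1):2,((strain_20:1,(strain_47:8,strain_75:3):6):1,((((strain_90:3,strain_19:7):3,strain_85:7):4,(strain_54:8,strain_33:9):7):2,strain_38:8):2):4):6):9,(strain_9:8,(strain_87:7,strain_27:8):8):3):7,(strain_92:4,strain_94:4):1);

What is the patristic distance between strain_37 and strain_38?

The path runs strain_37 → … → MRCA → … → strain_38; the MRCA is the node subtending ((strain_44,((strain_16,strain_22),((strain_40,(strain_14,(strain_25,strain_69))),((strain_8,(strain_37,strain_91)),strain_45)))),((strain_70,strain_43),((strain_20,(strain_47,strain_75)),((((strain_90,strain_19),strain_85),(strain_54,strain_33)),strain_38)))).
Branch lengths along that path: 6 + 9 + 5 + 1 + 2 + 4 + 5 + 6 + 4 + 2 + 8 = 52.

52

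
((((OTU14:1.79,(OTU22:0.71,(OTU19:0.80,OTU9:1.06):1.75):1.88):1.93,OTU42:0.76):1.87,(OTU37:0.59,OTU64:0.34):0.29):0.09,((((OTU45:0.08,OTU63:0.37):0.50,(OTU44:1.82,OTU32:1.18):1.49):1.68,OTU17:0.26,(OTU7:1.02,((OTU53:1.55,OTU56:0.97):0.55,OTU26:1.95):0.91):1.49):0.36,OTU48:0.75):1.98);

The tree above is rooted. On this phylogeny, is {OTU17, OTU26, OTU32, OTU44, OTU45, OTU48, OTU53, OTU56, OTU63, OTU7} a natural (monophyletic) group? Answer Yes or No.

The most recent common ancestor of these taxa subtends ((((OTU45,OTU63),(OTU44,OTU32)),OTU17,(OTU7,((OTU53,OTU56),OTU26))),OTU48).
That clade has exactly 10 tips — every listed taxon and nothing else — so the group is monophyletic.

Yes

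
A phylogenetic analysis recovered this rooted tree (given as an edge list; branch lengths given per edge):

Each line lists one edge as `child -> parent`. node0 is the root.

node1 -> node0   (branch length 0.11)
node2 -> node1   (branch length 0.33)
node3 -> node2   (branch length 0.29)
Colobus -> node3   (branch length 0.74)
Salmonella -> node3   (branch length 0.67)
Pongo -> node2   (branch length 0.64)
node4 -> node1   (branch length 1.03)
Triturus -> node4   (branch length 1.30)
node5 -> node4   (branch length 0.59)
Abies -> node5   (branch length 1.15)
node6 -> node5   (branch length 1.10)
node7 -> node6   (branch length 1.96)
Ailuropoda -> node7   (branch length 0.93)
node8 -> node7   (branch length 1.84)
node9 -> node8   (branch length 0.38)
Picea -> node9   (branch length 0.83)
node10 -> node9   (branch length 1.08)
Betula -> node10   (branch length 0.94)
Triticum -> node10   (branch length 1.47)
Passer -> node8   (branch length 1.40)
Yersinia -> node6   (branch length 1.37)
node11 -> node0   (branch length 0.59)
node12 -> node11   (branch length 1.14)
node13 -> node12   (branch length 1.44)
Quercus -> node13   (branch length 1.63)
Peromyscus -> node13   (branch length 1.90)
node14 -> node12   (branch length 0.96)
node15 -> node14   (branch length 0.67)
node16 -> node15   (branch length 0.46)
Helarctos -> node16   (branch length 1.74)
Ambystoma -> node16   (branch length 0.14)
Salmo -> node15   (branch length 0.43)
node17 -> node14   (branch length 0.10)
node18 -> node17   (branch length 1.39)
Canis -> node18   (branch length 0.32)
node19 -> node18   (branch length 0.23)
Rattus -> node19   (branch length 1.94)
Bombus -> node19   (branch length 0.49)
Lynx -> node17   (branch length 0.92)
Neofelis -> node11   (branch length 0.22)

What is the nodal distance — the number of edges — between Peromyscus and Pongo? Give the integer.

7

The MRCA of Peromyscus and Pongo is the root of the tree.
From Peromyscus up to that node: 4 branches. From Pongo up to the same node: 3 branches. Total: 4 + 3 = 7.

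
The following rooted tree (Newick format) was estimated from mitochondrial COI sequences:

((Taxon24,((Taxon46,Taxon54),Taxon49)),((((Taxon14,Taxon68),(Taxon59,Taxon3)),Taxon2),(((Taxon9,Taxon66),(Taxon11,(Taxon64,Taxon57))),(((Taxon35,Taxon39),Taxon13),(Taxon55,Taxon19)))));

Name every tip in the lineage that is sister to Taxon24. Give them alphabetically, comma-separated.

Taxon24 attaches to the tree at the node subtending (Taxon24,((Taxon46,Taxon54),Taxon49)).
The other lineage descending from that same node — the sister group — is ((Taxon46,Taxon54),Taxon49); its 3 tips in alphabetical order are the answer.

Taxon46, Taxon49, Taxon54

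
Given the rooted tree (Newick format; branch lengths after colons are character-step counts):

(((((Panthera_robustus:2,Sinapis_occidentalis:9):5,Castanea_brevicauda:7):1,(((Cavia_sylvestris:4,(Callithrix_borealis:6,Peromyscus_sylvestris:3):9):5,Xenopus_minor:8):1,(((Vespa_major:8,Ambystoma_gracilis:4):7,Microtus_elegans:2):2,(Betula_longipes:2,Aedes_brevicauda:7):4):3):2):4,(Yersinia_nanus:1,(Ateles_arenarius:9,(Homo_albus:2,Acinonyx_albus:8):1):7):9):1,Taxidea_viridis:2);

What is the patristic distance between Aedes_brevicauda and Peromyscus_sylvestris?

32

The path runs Aedes_brevicauda → … → MRCA → … → Peromyscus_sylvestris; the MRCA is the node subtending (((Cavia_sylvestris,(Callithrix_borealis,Peromyscus_sylvestris)),Xenopus_minor),(((Vespa_major,Ambystoma_gracilis),Microtus_elegans),(Betula_longipes,Aedes_brevicauda))).
Branch lengths along that path: 7 + 4 + 3 + 1 + 5 + 9 + 3 = 32.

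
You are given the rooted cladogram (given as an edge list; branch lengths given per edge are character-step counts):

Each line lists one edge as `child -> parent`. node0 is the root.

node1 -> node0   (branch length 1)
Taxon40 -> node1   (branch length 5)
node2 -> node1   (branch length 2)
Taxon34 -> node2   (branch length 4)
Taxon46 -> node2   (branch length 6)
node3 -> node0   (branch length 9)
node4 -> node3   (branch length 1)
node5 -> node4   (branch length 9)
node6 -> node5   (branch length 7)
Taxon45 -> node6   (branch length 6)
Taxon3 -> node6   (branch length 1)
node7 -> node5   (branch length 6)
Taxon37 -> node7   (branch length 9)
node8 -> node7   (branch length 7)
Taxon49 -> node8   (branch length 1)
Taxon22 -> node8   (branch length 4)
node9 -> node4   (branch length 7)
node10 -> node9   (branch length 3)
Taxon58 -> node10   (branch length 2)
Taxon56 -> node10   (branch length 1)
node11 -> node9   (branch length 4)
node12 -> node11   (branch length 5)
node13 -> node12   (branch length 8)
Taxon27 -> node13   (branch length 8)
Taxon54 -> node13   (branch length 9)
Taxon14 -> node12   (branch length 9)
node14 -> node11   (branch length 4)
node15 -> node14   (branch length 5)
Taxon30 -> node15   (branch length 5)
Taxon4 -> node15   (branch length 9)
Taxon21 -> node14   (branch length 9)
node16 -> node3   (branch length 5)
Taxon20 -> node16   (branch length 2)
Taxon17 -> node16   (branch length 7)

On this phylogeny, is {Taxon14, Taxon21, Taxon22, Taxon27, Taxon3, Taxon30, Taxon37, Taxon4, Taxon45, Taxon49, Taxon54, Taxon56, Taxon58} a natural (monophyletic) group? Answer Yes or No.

Yes

The most recent common ancestor of these taxa subtends (((Taxon45,Taxon3),(Taxon37,(Taxon49,Taxon22))),((Taxon58,Taxon56),(((Taxon27,Taxon54),Taxon14),((Taxon30,Taxon4),Taxon21)))).
That clade has exactly 13 tips — every listed taxon and nothing else — so the group is monophyletic.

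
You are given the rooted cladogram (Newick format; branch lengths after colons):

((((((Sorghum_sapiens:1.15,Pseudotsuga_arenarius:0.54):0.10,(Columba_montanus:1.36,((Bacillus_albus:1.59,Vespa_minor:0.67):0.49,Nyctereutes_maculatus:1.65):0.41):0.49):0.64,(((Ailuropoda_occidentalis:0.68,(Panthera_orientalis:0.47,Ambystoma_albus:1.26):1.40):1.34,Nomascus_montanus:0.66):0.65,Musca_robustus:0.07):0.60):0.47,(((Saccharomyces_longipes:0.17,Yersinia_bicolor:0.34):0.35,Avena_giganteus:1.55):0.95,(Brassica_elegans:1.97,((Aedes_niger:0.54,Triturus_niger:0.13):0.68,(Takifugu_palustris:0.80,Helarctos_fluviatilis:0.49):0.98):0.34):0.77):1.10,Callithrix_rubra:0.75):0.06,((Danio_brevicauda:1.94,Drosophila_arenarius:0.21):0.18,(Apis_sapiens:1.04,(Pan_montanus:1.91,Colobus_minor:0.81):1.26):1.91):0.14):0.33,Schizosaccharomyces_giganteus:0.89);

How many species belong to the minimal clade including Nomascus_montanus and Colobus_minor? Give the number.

25

The MRCA of Nomascus_montanus and Colobus_minor is the node subtending (((((Sorghum_sapiens,Pseudotsuga_arenarius),(Columba_montanus,((Bacillus_albus,Vespa_minor),Nyctereutes_maculatus))),(((Ailuropoda_occidentalis,(Panthera_orientalis,Ambystoma_albus)),Nomascus_montanus),Musca_robustus)),(((Saccharomyces_longipes,Yersinia_bicolor),Avena_giganteus),(Brassica_elegans,((Aedes_niger,Triturus_niger),(Takifugu_palustris,Helarctos_fluviatilis)))),Callithrix_rubra),((Danio_brevicauda,Drosophila_arenarius),(Apis_sapiens,(Pan_montanus,Colobus_minor)))).
That clade contains 25 terminal taxa: Aedes_niger, Ailuropoda_occidentalis, Ambystoma_albus, Apis_sapiens, Avena_giganteus, Bacillus_albus, Brassica_elegans, Callithrix_rubra, Colobus_minor, Columba_montanus, Danio_brevicauda, Drosophila_arenarius, Helarctos_fluviatilis, Musca_robustus, Nomascus_montanus, Nyctereutes_maculatus, Pan_montanus, Panthera_orientalis, Pseudotsuga_arenarius, Saccharomyces_longipes, Sorghum_sapiens, Takifugu_palustris, Triturus_niger, Vespa_minor, Yersinia_bicolor.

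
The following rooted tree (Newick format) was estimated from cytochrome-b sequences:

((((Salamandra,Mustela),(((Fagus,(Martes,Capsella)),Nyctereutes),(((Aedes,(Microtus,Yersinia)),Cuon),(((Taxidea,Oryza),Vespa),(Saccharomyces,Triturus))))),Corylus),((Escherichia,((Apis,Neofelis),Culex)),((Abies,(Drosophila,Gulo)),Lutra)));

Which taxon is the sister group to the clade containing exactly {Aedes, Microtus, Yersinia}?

Cuon

The clade containing exactly {Aedes, Microtus, Yersinia} attaches to the tree at the node subtending ((Aedes,(Microtus,Yersinia)),Cuon).
The other lineage descending from that same node — the sister group — is the single tip Cuon.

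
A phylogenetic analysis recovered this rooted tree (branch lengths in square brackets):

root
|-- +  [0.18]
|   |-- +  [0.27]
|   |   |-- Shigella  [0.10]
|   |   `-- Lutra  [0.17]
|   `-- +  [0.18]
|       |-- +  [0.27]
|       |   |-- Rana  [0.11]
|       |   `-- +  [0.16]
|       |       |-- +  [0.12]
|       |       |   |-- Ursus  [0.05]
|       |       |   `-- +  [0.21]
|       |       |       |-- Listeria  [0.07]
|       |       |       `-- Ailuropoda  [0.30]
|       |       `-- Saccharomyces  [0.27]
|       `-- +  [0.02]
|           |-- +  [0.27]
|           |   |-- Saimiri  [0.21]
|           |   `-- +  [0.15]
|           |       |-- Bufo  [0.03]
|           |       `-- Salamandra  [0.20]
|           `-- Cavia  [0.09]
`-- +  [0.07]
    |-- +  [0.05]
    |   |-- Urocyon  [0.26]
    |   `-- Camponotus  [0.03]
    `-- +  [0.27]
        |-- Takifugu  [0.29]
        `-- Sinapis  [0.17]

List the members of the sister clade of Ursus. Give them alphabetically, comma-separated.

Ursus attaches to the tree at the node subtending (Ursus,(Listeria,Ailuropoda)).
The other lineage descending from that same node — the sister group — is (Listeria,Ailuropoda); its 2 tips in alphabetical order are the answer.

Ailuropoda, Listeria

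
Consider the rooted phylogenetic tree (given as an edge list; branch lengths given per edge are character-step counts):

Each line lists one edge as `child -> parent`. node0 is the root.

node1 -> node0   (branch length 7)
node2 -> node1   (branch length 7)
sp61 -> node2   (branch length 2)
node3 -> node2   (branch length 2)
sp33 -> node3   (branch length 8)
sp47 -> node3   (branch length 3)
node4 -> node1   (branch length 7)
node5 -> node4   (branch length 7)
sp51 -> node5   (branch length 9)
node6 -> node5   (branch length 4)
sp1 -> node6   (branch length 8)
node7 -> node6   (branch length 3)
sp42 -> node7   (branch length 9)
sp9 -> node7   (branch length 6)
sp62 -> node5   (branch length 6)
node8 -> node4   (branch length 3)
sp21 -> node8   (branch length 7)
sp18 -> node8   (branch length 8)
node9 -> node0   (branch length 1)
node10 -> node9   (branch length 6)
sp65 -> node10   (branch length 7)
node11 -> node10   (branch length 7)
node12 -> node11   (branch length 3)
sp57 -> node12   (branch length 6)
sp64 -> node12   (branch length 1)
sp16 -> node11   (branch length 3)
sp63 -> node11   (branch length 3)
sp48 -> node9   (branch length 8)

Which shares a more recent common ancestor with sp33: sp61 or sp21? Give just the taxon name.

The MRCA of sp33 and sp61 subtends (sp61,(sp33,sp47)) (3 taxa).
The MRCA of sp33 and sp21 subtends ((sp61,(sp33,sp47)),((sp51,(sp1,(sp42,sp9)),sp62),(sp21,sp18))) (10 taxa).
The first is nested inside the second, so sp33 shares a more recent common ancestor with sp61.

sp61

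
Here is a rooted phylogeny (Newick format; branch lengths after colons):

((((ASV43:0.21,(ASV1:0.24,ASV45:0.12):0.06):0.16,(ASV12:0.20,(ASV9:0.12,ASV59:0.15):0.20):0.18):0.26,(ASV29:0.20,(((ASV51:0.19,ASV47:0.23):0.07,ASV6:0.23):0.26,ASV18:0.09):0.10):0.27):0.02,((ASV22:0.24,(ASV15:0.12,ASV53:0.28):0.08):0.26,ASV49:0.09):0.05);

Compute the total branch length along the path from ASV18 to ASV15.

0.99

The path runs ASV18 → … → MRCA → … → ASV15; the MRCA is the root of the tree.
Branch lengths along that path: 0.09 + 0.10 + 0.27 + 0.02 + 0.05 + 0.26 + 0.08 + 0.12 = 0.99.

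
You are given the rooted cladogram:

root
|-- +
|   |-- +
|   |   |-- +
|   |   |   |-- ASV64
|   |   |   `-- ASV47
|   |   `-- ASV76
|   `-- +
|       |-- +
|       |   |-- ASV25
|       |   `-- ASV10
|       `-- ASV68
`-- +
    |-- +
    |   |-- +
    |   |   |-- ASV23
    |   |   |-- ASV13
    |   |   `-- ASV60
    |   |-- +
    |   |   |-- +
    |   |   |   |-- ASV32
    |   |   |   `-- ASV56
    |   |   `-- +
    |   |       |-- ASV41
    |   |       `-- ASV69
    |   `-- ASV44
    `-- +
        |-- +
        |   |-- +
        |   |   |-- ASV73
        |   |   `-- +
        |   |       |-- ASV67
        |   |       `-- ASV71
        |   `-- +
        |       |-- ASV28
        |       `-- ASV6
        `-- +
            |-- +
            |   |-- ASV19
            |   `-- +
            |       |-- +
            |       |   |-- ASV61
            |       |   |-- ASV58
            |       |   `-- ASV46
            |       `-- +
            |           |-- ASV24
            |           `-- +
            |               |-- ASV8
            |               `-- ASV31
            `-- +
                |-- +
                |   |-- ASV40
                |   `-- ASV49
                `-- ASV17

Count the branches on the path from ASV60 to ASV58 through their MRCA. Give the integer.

9

The MRCA of ASV60 and ASV58 is the node subtending (((ASV23,ASV13,ASV60),((ASV32,ASV56),(ASV41,ASV69)),ASV44),(((ASV73,(ASV67,ASV71)),(ASV28,ASV6)),((ASV19,((ASV61,ASV58,ASV46),(ASV24,(ASV8,ASV31)))),((ASV40,ASV49),ASV17)))).
From ASV60 up to that node: 3 branches. From ASV58 up to the same node: 6 branches. Total: 3 + 6 = 9.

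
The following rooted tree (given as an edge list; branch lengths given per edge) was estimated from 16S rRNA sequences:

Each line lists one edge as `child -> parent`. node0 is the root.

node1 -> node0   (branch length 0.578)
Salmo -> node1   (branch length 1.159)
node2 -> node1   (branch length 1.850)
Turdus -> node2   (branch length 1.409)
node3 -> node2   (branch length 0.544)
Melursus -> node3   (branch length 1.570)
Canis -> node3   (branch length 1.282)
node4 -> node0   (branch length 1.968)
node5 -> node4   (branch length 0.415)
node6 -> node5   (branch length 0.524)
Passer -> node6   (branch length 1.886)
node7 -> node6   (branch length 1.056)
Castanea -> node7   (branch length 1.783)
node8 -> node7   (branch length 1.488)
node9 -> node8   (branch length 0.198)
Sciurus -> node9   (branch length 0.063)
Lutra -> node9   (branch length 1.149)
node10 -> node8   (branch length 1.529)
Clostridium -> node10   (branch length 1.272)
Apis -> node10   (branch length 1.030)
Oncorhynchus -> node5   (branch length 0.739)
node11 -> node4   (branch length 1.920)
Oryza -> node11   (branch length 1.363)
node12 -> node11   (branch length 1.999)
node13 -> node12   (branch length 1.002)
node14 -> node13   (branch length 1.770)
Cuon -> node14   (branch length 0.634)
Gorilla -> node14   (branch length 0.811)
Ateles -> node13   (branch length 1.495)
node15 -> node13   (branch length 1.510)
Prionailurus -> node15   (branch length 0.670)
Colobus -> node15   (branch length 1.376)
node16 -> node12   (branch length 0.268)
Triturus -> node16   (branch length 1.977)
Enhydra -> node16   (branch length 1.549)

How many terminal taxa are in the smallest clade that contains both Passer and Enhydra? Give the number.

15

The MRCA of Passer and Enhydra is the node subtending (((Passer,(Castanea,((Sciurus,Lutra),(Clostridium,Apis)))),Oncorhynchus),(Oryza,(((Cuon,Gorilla),Ateles,(Prionailurus,Colobus)),(Triturus,Enhydra)))).
That clade contains 15 terminal taxa: Apis, Ateles, Castanea, Clostridium, Colobus, Cuon, Enhydra, Gorilla, Lutra, Oncorhynchus, Oryza, Passer, Prionailurus, Sciurus, Triturus.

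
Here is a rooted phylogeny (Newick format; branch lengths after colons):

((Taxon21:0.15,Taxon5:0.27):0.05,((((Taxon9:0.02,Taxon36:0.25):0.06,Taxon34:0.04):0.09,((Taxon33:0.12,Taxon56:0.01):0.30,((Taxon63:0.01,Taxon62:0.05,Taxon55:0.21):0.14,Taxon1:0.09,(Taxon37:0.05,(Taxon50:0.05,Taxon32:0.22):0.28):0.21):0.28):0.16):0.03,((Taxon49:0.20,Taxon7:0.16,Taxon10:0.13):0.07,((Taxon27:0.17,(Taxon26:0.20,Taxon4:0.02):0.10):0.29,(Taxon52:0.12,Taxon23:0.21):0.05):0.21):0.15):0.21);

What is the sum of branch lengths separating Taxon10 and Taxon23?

The path runs Taxon10 → … → MRCA → … → Taxon23; the MRCA is the node subtending ((Taxon49,Taxon7,Taxon10),((Taxon27,(Taxon26,Taxon4)),(Taxon52,Taxon23))).
Branch lengths along that path: 0.13 + 0.07 + 0.21 + 0.05 + 0.21 = 0.67.

0.67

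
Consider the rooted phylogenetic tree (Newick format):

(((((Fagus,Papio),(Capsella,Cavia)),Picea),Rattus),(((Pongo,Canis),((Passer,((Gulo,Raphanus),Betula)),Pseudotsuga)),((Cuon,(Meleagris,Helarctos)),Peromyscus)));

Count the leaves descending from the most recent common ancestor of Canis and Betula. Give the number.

The MRCA of Canis and Betula is the node subtending ((Pongo,Canis),((Passer,((Gulo,Raphanus),Betula)),Pseudotsuga)).
That clade contains 7 terminal taxa: Betula, Canis, Gulo, Passer, Pongo, Pseudotsuga, Raphanus.

7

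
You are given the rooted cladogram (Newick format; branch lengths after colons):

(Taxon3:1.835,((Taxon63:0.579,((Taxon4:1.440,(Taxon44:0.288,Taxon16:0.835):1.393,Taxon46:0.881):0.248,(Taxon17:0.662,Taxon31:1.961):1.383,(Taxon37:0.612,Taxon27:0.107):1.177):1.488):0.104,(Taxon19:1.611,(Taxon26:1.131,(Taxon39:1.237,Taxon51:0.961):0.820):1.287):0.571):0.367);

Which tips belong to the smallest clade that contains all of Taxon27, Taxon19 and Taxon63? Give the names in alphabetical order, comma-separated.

Taxon16, Taxon17, Taxon19, Taxon26, Taxon27, Taxon31, Taxon37, Taxon39, Taxon4, Taxon44, Taxon46, Taxon51, Taxon63

Tracing Taxon27: it sits inside (Taxon37,Taxon27).
Tracing Taxon19: it sits inside (Taxon19,(Taxon26,(Taxon39,Taxon51))).
Tracing Taxon63: it sits inside (Taxon63,((Taxon4,(Taxon44,Taxon16),Taxon46),(Taxon17,Taxon31),(Taxon37,Taxon27))).
The smallest clade enclosing all 3 is ((Taxon63,((Taxon4,(Taxon44,Taxon16),Taxon46),(Taxon17,Taxon31),(Taxon37,Taxon27))),(Taxon19,(Taxon26,(Taxon39,Taxon51)))); the answer is its 13 terminal taxa in alphabetical order.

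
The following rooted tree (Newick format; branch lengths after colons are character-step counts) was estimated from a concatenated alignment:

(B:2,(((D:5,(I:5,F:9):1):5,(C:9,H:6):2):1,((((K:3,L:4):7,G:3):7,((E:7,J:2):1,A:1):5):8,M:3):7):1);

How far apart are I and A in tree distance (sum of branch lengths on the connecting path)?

The path runs I → … → MRCA → … → A; the MRCA is the node subtending (((D,(I,F)),(C,H)),((((K,L),G),((E,J),A)),M)).
Branch lengths along that path: 5 + 1 + 5 + 1 + 7 + 8 + 5 + 1 = 33.

33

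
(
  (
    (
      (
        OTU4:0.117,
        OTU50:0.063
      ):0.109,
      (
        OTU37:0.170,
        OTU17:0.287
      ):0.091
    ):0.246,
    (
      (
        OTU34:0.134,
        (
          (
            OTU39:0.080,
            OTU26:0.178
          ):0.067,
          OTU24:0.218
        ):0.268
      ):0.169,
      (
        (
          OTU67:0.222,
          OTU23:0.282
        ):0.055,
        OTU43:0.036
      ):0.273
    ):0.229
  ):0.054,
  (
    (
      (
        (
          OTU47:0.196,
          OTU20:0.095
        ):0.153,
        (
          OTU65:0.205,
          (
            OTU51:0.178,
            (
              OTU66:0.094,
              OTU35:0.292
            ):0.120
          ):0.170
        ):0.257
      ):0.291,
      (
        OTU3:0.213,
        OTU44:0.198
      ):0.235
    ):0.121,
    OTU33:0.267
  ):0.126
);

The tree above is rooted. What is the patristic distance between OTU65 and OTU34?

1.586

The path runs OTU65 → … → MRCA → … → OTU34; the MRCA is the root of the tree.
Branch lengths along that path: 0.205 + 0.257 + 0.291 + 0.121 + 0.126 + 0.054 + 0.229 + 0.169 + 0.134 = 1.586.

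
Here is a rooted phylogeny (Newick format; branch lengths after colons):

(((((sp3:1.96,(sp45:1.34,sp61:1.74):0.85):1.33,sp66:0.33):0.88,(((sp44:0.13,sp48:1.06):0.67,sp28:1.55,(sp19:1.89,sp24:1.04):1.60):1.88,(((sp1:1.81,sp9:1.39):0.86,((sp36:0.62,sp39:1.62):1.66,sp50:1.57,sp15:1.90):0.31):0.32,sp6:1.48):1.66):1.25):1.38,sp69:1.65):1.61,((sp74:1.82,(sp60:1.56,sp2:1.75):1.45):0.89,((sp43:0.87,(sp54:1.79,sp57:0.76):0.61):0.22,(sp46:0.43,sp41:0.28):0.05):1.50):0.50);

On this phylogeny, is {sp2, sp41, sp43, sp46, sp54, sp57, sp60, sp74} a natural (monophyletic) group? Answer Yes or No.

Yes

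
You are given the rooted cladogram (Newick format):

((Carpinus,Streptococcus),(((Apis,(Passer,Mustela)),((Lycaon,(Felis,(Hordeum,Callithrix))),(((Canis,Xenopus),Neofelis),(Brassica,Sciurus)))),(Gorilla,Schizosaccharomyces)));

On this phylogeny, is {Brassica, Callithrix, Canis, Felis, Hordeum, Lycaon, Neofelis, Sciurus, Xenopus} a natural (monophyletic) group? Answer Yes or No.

The most recent common ancestor of these taxa subtends ((Lycaon,(Felis,(Hordeum,Callithrix))),(((Canis,Xenopus),Neofelis),(Brassica,Sciurus))).
That clade has exactly 9 tips — every listed taxon and nothing else — so the group is monophyletic.

Yes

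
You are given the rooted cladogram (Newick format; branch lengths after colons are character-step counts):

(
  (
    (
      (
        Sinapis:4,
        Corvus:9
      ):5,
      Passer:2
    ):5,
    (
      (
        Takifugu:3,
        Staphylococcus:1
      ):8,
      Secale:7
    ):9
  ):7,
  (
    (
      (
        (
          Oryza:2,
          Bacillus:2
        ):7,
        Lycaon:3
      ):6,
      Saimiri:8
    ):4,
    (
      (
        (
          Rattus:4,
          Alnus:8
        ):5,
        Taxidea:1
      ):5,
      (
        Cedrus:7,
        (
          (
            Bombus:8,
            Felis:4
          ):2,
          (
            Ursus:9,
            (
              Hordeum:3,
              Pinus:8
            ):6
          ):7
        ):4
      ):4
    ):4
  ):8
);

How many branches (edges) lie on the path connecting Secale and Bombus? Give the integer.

9

The MRCA of Secale and Bombus is the root of the tree.
From Secale up to that node: 3 branches. From Bombus up to the same node: 6 branches. Total: 3 + 6 = 9.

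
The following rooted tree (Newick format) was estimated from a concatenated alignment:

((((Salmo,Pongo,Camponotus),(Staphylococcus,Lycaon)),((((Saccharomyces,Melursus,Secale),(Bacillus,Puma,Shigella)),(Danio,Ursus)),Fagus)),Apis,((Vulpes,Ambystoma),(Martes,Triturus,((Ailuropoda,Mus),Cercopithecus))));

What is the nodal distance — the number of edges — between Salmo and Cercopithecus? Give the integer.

The MRCA of Salmo and Cercopithecus is the root of the tree.
From Salmo up to that node: 4 branches. From Cercopithecus up to the same node: 4 branches. Total: 4 + 4 = 8.

8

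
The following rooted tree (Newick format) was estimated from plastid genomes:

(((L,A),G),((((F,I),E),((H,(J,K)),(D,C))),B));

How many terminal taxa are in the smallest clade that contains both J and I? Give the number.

8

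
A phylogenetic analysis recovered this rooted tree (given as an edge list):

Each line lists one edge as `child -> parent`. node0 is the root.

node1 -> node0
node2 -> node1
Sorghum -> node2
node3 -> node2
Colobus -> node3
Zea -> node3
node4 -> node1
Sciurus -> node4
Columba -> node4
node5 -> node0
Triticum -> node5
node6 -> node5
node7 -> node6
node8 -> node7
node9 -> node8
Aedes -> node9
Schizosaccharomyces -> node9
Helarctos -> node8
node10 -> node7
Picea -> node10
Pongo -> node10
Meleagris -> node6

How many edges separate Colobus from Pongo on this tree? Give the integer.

9

The MRCA of Colobus and Pongo is the root of the tree.
From Colobus up to that node: 4 branches. From Pongo up to the same node: 5 branches. Total: 4 + 5 = 9.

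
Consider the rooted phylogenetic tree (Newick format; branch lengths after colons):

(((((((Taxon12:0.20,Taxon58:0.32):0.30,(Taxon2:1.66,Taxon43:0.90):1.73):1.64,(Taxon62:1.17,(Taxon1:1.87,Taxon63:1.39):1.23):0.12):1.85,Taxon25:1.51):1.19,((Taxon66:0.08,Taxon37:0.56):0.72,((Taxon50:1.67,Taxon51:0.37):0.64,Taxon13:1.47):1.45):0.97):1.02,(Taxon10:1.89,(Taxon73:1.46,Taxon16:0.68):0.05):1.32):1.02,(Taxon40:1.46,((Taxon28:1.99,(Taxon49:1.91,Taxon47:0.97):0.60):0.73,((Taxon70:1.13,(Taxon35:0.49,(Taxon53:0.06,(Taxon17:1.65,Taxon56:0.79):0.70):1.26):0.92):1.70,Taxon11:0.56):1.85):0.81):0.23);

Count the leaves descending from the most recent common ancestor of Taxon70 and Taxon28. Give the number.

The MRCA of Taxon70 and Taxon28 is the node subtending ((Taxon28,(Taxon49,Taxon47)),((Taxon70,(Taxon35,(Taxon53,(Taxon17,Taxon56)))),Taxon11)).
That clade contains 9 terminal taxa: Taxon11, Taxon17, Taxon28, Taxon35, Taxon47, Taxon49, Taxon53, Taxon56, Taxon70.

9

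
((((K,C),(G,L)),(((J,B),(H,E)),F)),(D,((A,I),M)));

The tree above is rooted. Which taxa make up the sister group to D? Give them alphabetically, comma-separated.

A, I, M

D attaches to the tree at the node subtending (D,((A,I),M)).
The other lineage descending from that same node — the sister group — is ((A,I),M); its 3 tips in alphabetical order are the answer.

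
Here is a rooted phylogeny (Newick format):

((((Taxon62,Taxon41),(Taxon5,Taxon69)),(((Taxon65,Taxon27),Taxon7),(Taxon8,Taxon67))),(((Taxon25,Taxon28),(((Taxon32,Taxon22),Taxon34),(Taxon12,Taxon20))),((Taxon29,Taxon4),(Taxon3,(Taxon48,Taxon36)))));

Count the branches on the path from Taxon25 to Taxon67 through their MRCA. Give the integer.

8

The MRCA of Taxon25 and Taxon67 is the root of the tree.
From Taxon25 up to that node: 4 branches. From Taxon67 up to the same node: 4 branches. Total: 4 + 4 = 8.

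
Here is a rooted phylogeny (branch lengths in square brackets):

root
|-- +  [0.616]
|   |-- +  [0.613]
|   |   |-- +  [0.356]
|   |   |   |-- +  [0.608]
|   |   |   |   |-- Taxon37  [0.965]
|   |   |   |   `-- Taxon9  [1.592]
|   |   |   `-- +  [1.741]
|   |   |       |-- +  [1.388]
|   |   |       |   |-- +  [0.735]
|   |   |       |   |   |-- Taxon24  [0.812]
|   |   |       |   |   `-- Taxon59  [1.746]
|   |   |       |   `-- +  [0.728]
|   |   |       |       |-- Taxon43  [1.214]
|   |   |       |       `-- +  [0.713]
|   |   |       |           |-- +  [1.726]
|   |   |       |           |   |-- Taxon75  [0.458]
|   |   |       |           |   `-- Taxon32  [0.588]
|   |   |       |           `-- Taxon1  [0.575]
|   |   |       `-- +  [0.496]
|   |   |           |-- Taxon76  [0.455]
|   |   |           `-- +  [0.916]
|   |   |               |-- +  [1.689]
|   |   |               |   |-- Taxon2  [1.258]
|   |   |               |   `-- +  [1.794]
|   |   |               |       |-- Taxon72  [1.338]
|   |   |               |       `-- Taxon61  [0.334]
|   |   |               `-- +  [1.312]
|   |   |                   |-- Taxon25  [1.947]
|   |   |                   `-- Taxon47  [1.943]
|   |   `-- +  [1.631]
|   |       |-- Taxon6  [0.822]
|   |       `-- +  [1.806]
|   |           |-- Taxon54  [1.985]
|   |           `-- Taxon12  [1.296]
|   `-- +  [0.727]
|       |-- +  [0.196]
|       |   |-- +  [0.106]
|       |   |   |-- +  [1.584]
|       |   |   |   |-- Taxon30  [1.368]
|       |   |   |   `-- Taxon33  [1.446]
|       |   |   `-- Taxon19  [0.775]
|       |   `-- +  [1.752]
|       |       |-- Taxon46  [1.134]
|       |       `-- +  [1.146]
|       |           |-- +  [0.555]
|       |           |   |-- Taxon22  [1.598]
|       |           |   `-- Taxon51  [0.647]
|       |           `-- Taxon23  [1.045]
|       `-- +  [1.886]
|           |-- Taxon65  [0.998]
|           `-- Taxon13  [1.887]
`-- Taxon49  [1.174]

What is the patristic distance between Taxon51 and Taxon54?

The path runs Taxon51 → … → MRCA → … → Taxon54; the MRCA is the node subtending ((((Taxon37,Taxon9),(((Taxon24,Taxon59),(Taxon43,((Taxon75,Taxon32),Taxon1))),(Taxon76,((Taxon2,(Taxon72,Taxon61)),(Taxon25,Taxon47))))),(Taxon6,(Taxon54,Taxon12))),((((Taxon30,Taxon33),Taxon19),(Taxon46,((Taxon22,Taxon51),Taxon23))),(Taxon65,Taxon13))).
Branch lengths along that path: 0.647 + 0.555 + 1.146 + 1.752 + 0.196 + 0.727 + 0.613 + 1.631 + 1.806 + 1.985 = 11.058.

11.058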